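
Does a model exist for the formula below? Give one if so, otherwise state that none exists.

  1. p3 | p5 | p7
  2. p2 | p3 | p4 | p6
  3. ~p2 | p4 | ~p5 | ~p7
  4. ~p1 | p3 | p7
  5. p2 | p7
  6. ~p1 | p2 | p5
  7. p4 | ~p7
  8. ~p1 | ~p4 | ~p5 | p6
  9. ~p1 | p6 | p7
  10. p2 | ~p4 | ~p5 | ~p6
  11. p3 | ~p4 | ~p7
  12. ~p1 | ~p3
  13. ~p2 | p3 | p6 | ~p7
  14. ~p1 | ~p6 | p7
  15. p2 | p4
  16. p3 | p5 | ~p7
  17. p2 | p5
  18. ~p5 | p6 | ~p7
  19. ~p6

Unit clause (~p6) forces p6 = False.
Set p1 = False.
Set p2 = True.
Set p3 = True.
Set p4 = False.
  then (p4 | ~p7) forces p7 = False.
Set p5 = False.
All clauses satisfied.

p1=F, p2=T, p3=T, p4=F, p5=F, p6=F, p7=F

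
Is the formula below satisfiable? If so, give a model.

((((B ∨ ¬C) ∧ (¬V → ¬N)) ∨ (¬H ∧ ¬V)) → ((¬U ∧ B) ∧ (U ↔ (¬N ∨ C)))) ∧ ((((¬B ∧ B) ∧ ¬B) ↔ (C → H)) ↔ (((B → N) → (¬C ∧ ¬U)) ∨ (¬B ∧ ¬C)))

B=F; V=F; C=T; H=T; N=T; U=T

  (((B ∨ ¬C) ∧ (¬V → ¬N)) ∨ (¬H ∧ ¬V)) → ((¬U ∧ B) ∧ (U ↔ (¬N ∨ C))) = True
    ((B ∨ ¬C) ∧ (¬V → ¬N)) ∨ (¬H ∧ ¬V) = False
      (B ∨ ¬C) ∧ (¬V → ¬N) = False
        B ∨ ¬C = False
          ¬C = False
        ¬V → ¬N = False
          ¬V = True
          ¬N = False
      ¬H ∧ ¬V = False
        ¬H = False
        ¬V = True
    (¬U ∧ B) ∧ (U ↔ (¬N ∨ C)) = False
      ¬U ∧ B = False
        ¬U = False
      U ↔ (¬N ∨ C) = True
        ¬N ∨ C = True
          ¬N = False
  (((¬B ∧ B) ∧ ¬B) ↔ (C → H)) ↔ (((B → N) → (¬C ∧ ¬U)) ∨ (¬B ∧ ¬C)) = True
    ((¬B ∧ B) ∧ ¬B) ↔ (C → H) = False
      (¬B ∧ B) ∧ ¬B = False
        ¬B ∧ B = False
          ¬B = True
        ¬B = True
      C → H = True
    ((B → N) → (¬C ∧ ¬U)) ∨ (¬B ∧ ¬C) = False
      (B → N) → (¬C ∧ ¬U) = False
        B → N = True
        ¬C ∧ ¬U = False
          ¬C = False
          ¬U = False
      ¬B ∧ ¬C = False
        ¬B = True
        ¬C = False
Both conjuncts True, so the formula holds.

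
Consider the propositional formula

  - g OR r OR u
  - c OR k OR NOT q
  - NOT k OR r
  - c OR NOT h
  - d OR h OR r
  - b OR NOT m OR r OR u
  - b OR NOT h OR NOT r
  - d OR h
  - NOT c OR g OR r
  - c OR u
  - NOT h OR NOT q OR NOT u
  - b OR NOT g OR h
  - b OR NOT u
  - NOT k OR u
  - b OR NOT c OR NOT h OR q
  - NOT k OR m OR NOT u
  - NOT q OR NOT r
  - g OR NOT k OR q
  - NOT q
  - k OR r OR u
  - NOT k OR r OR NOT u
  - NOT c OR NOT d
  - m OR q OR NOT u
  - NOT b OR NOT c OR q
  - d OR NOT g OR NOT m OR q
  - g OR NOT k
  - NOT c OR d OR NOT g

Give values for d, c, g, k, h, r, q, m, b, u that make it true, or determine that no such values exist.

d=T; c=F; g=F; k=F; h=F; r=T; q=F; m=T; b=T; u=T

Unit clause (NOT q) forces q = False.
Try d = False:
  (d OR h) forces h = True.
  (c OR NOT h) forces c = True.
  (b OR NOT c OR NOT h OR q) forces b = True.
  clause (NOT b OR NOT c OR q) is falsified — backtrack.
So d = True.
  then (NOT c OR NOT d) forces c = False.
  then (c OR NOT h) forces h = False.
  then (c OR u) forces u = True.
  then (b OR NOT u) forces b = True.
  then (m OR q OR NOT u) forces m = True.
Set g = False.
  then (g OR NOT k OR q) forces k = False.
Set r = True.
All clauses satisfied.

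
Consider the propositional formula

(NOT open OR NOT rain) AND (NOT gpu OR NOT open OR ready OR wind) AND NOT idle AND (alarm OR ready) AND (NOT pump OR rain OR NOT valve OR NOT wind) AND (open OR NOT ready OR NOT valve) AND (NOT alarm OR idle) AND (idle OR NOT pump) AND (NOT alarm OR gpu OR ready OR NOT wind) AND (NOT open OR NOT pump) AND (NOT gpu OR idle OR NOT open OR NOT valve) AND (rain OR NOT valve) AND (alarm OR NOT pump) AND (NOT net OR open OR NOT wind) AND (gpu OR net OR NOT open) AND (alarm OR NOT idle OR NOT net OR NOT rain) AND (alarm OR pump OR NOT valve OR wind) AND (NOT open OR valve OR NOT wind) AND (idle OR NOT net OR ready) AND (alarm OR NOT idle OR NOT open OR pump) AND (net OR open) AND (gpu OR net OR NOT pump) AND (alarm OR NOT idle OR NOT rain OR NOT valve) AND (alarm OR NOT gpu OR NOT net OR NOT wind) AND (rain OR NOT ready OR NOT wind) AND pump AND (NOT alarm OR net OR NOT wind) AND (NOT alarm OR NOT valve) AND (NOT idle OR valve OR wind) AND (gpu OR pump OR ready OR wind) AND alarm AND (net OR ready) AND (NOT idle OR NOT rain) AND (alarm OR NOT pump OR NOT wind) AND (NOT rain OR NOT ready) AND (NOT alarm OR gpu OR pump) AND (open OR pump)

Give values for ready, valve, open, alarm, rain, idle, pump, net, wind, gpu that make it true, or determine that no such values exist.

UNSATISFIABLE

Case alarm = True:
  (NOT idle) forces idle = False.
  Clause (NOT alarm OR idle) is falsified — contradiction.
Case alarm = False:
  Clause (alarm) is falsified — contradiction.
Both cases fail, so the formula is unsatisfiable.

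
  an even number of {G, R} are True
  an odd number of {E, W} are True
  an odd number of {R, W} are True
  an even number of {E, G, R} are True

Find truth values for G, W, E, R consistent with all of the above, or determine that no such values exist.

G=F, W=T, E=F, R=F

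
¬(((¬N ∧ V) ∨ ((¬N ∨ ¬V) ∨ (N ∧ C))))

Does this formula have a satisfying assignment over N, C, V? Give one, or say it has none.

N: True, C: False, V: True

  ¬(((¬N ∧ V) ∨ ((¬N ∨ ¬V) ∨ (N ∧ C)))) = True
    (¬N ∧ V) ∨ ((¬N ∨ ¬V) ∨ (N ∧ C)) = False
      ¬N ∧ V = False
        ¬N = False
      (¬N ∨ ¬V) ∨ (N ∧ C) = False
        ¬N ∨ ¬V = False
          ¬N = False
          ¬V = False
        N ∧ C = False
The formula evaluates to True.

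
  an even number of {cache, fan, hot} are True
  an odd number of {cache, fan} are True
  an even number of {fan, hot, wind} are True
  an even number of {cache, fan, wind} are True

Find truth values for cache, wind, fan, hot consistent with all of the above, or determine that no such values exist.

cache = True; wind = True; fan = False; hot = True

{cache, fan, hot}: 2 true → even ✓
{cache, fan}: 1 true → odd ✓
{fan, hot, wind}: 2 true → even ✓
{cache, fan, wind}: 2 true → even ✓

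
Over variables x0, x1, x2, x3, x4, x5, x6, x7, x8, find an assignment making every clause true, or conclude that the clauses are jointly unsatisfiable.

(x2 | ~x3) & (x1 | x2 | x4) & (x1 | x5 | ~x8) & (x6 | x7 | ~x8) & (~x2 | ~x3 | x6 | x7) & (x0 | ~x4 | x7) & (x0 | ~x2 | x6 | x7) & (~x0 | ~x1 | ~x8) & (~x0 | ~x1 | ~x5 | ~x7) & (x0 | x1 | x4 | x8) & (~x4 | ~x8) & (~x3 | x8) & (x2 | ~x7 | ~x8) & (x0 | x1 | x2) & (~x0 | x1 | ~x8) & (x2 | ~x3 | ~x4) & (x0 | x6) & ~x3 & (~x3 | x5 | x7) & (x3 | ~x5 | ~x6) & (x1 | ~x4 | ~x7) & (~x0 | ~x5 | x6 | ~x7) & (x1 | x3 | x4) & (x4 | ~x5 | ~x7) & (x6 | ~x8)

Unit clause (~x3) forces x3 = False.
Set x0 = False.
  then (x0 | x6) forces x6 = True.
  then (x3 | ~x5 | ~x6) forces x5 = False.
Try x1 = False:
  (x1 | x5 | ~x8) forces x8 = False.
  (x0 | x1 | x4 | x8) forces x4 = True.
  (x0 | ~x4 | x7) forces x7 = True.
  clause (x1 | ~x4 | ~x7) is falsified — backtrack.
So x1 = True.
Set x2 = True.
Set x4 = True.
  then (x0 | ~x4 | x7) forces x7 = True.
  then (~x4 | ~x8) forces x8 = False.
All clauses satisfied.

x0 = False, x1 = True, x2 = True, x3 = False, x4 = True, x5 = False, x6 = True, x7 = True, x8 = False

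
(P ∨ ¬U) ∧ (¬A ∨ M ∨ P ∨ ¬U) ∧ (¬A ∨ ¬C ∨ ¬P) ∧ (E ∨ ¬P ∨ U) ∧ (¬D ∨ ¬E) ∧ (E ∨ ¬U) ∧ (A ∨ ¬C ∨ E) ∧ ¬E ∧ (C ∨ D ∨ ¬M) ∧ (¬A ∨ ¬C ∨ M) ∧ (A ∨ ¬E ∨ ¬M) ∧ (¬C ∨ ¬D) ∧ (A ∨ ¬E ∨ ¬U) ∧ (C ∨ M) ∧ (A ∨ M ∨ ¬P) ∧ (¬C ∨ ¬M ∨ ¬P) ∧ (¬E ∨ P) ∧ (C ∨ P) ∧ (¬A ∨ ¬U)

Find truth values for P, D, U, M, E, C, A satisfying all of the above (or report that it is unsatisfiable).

P=F; D=F; U=F; M=T; E=F; C=T; A=T

Unit clause (¬E) forces E = False.
In (E ∨ ¬U) only ¬U is left, so U = False.
In (E ∨ ¬P ∨ U) only ¬P is left, so P = False.
In (C ∨ P) only C is left, so C = True.
In (A ∨ ¬C ∨ E) only A is left, so A = True.
In (¬A ∨ ¬C ∨ M) only M is left, so M = True.
In (¬C ∨ ¬D) only ¬D is left, so D = False.
All clauses satisfied.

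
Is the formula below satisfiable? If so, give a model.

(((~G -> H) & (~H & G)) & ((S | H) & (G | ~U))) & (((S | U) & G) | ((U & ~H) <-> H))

S: True; H: False; U: False; G: True

  ((~G -> H) & (~H & G)) & ((S | H) & (G | ~U)) = True
    (~G -> H) & (~H & G) = True
      ~G -> H = True
        ~G = False
      ~H & G = True
        ~H = True
    (S | H) & (G | ~U) = True
      S | H = True
      G | ~U = True
        ~U = True
  ((S | U) & G) | ((U & ~H) <-> H) = True
    (S | U) & G = True
      S | U = True
    (U & ~H) <-> H = True
      U & ~H = False
        ~H = True
Both conjuncts True, so the formula holds.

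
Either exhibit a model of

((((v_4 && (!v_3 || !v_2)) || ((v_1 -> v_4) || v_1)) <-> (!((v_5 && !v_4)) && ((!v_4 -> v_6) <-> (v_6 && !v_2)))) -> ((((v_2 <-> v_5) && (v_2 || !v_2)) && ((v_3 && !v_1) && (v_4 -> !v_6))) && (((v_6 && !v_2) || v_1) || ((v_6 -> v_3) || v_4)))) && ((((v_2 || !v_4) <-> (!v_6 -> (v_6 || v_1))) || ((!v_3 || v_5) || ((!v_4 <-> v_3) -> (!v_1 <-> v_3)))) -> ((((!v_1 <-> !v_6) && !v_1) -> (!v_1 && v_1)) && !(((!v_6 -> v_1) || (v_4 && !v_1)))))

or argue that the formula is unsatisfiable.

UNSATISFIABLE

The conjunct (((v_2 || !v_4) <-> (!v_6 -> (v_6 || v_1))) || ((!v_3 || v_5) || ((!v_4 <-> v_3) -> (!v_1 <-> v_3)))) -> ((((!v_1 <-> !v_6) && !v_1) -> (!v_1 && v_1)) && !(((!v_6 -> v_1) || (v_4 && !v_1)))) is unsatisfiable on its own:
  v_1 = True: simplifies to !(((v_2 || !v_4) || ((!v_3 || v_5) || ((!v_4 <-> v_3) -> !v_3)))).
    v_3 = True: simplifies to !(((v_2 || !v_4) || (v_5 || v_4))).
      v_4 = True: this becomes !((v_2 || True)) = False.
      v_4 = False: this becomes !((True || v_5)) = False.
    v_3 = False: this becomes !(((v_2 || !v_4) || True)) = False.
  v_1 = False: simplifies to (((v_2 || !v_4) <-> (!v_6 -> v_6)) || ((!v_3 || v_5) || ((!v_4 <-> v_3) -> v_3))) -> (v_6 && !((v_6 || v_4))).
    v_3 = True: simplifies to v_6 && !((v_6 || v_4)).
      v_6 = True: the conjunct !((v_6 || v_4)) becomes !((True || v_4)) = False.
      v_6 = False: the conjunct v_6 is False.
    v_3 = False: simplifies to v_6 && !((v_6 || v_4)).
      v_6 = True: the conjunct !((v_6 || v_4)) becomes !((True || v_4)) = False.
      v_6 = False: the conjunct v_6 is False.
So the whole conjunction is unsatisfiable.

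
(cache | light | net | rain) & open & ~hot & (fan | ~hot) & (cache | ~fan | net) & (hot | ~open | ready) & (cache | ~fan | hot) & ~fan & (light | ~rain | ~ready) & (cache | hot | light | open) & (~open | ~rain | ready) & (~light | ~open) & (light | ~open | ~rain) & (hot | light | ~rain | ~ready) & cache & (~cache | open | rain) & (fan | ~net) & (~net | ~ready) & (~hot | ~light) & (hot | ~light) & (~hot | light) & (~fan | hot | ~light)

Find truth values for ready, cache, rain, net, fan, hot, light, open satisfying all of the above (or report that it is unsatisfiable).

ready=T; cache=T; rain=F; net=F; fan=F; hot=F; light=F; open=T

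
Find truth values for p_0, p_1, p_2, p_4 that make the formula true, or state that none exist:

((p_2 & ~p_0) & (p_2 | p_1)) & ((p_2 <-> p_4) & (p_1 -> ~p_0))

p_0 = False, p_1 = True, p_2 = True, p_4 = True

  (p_2 & ~p_0) & (p_2 | p_1) = True
    p_2 & ~p_0 = True
      ~p_0 = True
    p_2 | p_1 = True
  (p_2 <-> p_4) & (p_1 -> ~p_0) = True
    p_2 <-> p_4 = True
    p_1 -> ~p_0 = True
      ~p_0 = True
Both conjuncts True, so the formula holds.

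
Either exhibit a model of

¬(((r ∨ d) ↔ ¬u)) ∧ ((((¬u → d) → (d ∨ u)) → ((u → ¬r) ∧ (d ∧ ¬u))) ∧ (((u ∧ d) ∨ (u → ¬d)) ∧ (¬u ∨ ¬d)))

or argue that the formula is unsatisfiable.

The formula is unsatisfiable.

Case u = True: the conjunct ((¬u → d) → (d ∨ u)) → ((u → ¬r) ∧ (d ∧ ¬u)) becomes (True → True) → (¬r ∧ False) = False.
Case u = False: the formula simplifies to ¬((r ∨ d)) ∧ ((d → d) → d).
  d = True: the conjunct ¬((r ∨ d)) becomes ¬((r ∨ True)) = False.
  d = False: the conjunct (d → d) → d becomes (False → False) → False = False.
Both cases fail — unsatisfiable.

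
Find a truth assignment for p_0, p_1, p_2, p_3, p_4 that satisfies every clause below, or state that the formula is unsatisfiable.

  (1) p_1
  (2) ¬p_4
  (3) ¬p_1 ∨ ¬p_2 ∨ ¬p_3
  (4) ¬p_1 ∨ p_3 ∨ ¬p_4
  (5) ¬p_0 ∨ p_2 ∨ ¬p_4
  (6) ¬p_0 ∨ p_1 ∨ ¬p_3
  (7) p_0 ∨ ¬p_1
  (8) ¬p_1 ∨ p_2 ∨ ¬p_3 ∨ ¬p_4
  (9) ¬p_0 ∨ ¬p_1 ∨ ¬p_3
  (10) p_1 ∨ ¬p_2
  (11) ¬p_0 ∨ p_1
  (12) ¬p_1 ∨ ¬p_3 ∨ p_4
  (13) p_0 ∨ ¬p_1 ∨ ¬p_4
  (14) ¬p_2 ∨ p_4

Unit clause (p_1) forces p_1 = True.
Unit clause (¬p_4) forces p_4 = False.
In (p_0 ∨ ¬p_1) only p_0 is left, so p_0 = True.
In (¬p_0 ∨ ¬p_1 ∨ ¬p_3) only ¬p_3 is left, so p_3 = False.
In (¬p_2 ∨ p_4) only ¬p_2 is left, so p_2 = False.
All clauses satisfied.

p_0=T, p_1=T, p_2=F, p_3=F, p_4=F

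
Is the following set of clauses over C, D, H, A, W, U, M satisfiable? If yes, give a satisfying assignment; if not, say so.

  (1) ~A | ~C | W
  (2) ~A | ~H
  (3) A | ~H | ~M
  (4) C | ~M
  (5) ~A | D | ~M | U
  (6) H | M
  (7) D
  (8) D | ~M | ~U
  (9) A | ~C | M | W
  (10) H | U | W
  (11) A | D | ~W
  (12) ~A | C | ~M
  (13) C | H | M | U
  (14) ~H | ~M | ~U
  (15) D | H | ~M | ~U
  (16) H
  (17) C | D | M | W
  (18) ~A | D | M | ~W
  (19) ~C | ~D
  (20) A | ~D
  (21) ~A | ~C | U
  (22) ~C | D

UNSATISFIABLE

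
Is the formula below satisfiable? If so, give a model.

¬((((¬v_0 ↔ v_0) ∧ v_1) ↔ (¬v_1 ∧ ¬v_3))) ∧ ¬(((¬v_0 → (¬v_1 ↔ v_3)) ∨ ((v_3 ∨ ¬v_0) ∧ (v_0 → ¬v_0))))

The formula is unsatisfiable.

The conjunct ¬(((¬v_0 → (¬v_1 ↔ v_3)) ∨ ((v_3 ∨ ¬v_0) ∧ (v_0 → ¬v_0)))) is unsatisfiable on its own:
  v_0=F, v_1=F, v_3=F: evaluates to False.
  v_0=F, v_1=F, v_3=T: evaluates to False.
  v_0=F, v_1=T, v_3=F: evaluates to False.
  v_0=F, v_1=T, v_3=T: evaluates to False.
  v_0=T, v_1=F, v_3=F: evaluates to False.
  v_0=T, v_1=F, v_3=T: evaluates to False.
  v_0=T, v_1=T, v_3=F: evaluates to False.
  v_0=T, v_1=T, v_3=T: evaluates to False.
So the whole conjunction is unsatisfiable.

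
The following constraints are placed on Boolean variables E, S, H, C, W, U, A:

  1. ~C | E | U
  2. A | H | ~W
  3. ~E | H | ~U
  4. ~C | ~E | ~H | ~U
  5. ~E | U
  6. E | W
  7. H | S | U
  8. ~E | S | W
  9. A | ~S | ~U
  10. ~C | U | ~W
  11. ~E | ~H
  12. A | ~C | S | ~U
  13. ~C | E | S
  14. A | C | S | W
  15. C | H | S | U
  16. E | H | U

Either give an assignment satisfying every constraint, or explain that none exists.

E = False, S = True, H = False, C = False, W = True, U = True, A = True

Set E = False.
  then (E | W) forces W = True.
Set S = True.
Set H = False.
  then (A | H | ~W) forces A = True.
  then (E | H | U) forces U = True.
Set C = False.
All clauses satisfied.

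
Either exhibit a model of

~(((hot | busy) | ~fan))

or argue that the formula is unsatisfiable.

busy: False, hot: False, fan: True

  ~(((hot | busy) | ~fan)) = True
    (hot | busy) | ~fan = False
      hot | busy = False
      ~fan = False
The formula evaluates to True.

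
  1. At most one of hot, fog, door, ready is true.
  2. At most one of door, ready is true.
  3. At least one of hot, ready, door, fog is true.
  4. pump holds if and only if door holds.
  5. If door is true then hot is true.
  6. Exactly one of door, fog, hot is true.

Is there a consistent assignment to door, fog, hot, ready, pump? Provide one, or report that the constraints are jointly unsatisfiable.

door=F; fog=F; hot=T; ready=F; pump=F

  (1) {hot, fog, door, ready}: 1 true — at most one ✓
  (2) {door, ready}: 0 true — at most one ✓
  (3) {hot, ready, door, fog}: 1 true — at least one ✓
  (4) pump=F, door=F — same ✓
  (5) door=F ⇒ hot: vacuous ✓
  (6) {door, fog, hot}: 1 true — exactly one ✓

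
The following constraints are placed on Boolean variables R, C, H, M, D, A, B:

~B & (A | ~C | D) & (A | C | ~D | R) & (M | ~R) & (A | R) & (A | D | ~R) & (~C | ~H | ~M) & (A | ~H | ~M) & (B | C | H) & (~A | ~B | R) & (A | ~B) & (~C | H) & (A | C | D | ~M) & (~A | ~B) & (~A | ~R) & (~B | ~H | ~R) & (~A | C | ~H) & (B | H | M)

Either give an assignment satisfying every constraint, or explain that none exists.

Unit clause (~B) forces B = False.
Set R = False.
  then (A | R) forces A = True.
Set C = True.
  then (~C | H) forces H = True.
  then (~C | ~H | ~M) forces M = False.
Set D = False.
All clauses satisfied.

R: False, C: True, H: True, M: False, D: False, A: True, B: False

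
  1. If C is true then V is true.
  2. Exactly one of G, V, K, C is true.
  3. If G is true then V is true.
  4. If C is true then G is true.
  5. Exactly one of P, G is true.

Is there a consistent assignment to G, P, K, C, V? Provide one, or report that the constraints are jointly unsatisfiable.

G = False, P = True, K = False, C = False, V = True

  (1) C=F ⇒ V: vacuous ✓
  (2) {G, V, K, C}: 1 true — exactly one ✓
  (3) G=F ⇒ V: vacuous ✓
  (4) C=F ⇒ G: vacuous ✓
  (5) {P, G}: 1 true — exactly one ✓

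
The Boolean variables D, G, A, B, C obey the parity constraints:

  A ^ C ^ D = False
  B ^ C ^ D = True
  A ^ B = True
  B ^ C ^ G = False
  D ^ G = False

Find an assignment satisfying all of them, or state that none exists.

The formula is unsatisfiable.

Adding constraints 2, 4, 5 mod 2: every variable appears an even number of times on the left, so the left side is 0.
But the right sides sum to 1 (mod 2). 0 ≠ 1 — the system is inconsistent.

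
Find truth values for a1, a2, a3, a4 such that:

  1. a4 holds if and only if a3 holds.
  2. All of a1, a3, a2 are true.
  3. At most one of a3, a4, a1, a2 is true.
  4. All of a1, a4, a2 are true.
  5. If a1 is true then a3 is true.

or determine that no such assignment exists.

Case a1 = True:
  (2) forces a3 = True.
  Constraint (3) is violated (a3=T, a1=T) — contradiction.
Case a1 = False:
  Constraint (2) is violated (a1=F) — contradiction.
Both cases fail — unsatisfiable.

The formula is unsatisfiable.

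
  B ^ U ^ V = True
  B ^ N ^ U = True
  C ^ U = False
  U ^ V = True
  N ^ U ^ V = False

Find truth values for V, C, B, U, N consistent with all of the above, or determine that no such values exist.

V = True; C = False; B = False; U = False; N = True

B ^ U ^ V = F ^ F ^ T = True ✓
B ^ N ^ U = F ^ T ^ F = True ✓
C ^ U = F ^ F = False ✓
U ^ V = F ^ T = True ✓
N ^ U ^ V = T ^ F ^ T = False ✓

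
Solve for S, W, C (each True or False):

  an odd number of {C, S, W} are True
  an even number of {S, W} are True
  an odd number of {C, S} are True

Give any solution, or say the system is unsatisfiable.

S=F, W=F, C=T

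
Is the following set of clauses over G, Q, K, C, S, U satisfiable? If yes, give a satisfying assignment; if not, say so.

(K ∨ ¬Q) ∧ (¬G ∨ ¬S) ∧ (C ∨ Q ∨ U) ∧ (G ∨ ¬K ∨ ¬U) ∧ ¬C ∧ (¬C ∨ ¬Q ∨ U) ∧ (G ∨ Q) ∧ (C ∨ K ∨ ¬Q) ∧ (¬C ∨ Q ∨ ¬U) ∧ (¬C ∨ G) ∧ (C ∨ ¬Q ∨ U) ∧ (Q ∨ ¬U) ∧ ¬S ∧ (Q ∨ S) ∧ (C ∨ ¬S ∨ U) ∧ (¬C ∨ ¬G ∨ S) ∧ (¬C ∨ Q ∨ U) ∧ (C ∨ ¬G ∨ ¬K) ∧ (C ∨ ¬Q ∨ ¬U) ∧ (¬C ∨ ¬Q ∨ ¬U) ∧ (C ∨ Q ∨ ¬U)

Case C = True:
  Clause (¬C) is falsified — contradiction.
Case C = False:
  (¬S) forces S = False.
  (Q ∨ S) forces Q = True.
  (K ∨ ¬Q) forces K = True.
  (C ∨ ¬Q ∨ U) forces U = True.
  Clause (C ∨ ¬Q ∨ ¬U) is falsified — contradiction.
Both cases fail, so the formula is unsatisfiable.

No satisfying assignment exists.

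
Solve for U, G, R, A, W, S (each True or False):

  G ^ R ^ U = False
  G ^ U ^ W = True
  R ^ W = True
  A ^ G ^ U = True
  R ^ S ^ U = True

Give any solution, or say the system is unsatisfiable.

U = False, G = True, R = True, A = False, W = False, S = False

G ^ R ^ U = T ^ T ^ F = False ✓
G ^ U ^ W = T ^ F ^ F = True ✓
R ^ W = T ^ F = True ✓
A ^ G ^ U = F ^ T ^ F = True ✓
R ^ S ^ U = T ^ F ^ F = True ✓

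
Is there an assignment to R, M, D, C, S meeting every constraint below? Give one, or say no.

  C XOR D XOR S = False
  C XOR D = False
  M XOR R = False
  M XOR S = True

R = True; M = True; D = True; C = True; S = False

C XOR D XOR S = T XOR T XOR F = False ✓
C XOR D = T XOR T = False ✓
M XOR R = T XOR T = False ✓
M XOR S = T XOR F = True ✓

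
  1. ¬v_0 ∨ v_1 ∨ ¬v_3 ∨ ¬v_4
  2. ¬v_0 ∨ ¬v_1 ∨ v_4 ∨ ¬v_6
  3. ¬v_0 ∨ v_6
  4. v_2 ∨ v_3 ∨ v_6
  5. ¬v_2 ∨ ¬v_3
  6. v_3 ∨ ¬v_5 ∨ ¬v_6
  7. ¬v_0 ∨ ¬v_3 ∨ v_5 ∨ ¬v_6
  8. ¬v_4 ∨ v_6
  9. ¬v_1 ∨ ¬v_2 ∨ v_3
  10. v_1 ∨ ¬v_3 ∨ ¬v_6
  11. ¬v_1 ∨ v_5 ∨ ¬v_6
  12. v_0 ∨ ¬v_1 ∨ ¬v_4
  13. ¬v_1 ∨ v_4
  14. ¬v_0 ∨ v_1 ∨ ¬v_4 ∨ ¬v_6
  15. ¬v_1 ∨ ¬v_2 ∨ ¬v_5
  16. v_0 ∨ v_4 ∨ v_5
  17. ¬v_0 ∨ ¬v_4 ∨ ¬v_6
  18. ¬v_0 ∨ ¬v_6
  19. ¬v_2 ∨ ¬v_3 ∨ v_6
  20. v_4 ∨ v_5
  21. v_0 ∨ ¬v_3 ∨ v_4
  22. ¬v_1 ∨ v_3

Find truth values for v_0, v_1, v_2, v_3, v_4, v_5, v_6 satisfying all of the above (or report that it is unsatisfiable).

Try v_0 = True:
  (¬v_0 ∨ v_6) forces v_6 = True.
  clause (¬v_0 ∨ ¬v_6) is falsified — backtrack.
So v_0 = False.
Set v_1 = False.
Set v_2 = False.
Try v_3 = True:
  (v_1 ∨ ¬v_3 ∨ ¬v_6) forces v_6 = False.
  (¬v_4 ∨ v_6) forces v_4 = False.
  clause (v_0 ∨ ¬v_3 ∨ v_4) is falsified — backtrack.
So v_3 = False.
  then (v_2 ∨ v_3 ∨ v_6) forces v_6 = True.
  then (v_3 ∨ ¬v_5 ∨ ¬v_6) forces v_5 = False.
  then (v_0 ∨ v_4 ∨ v_5) forces v_4 = True.
All clauses satisfied.

v_0: False, v_1: False, v_2: False, v_3: False, v_4: True, v_5: False, v_6: True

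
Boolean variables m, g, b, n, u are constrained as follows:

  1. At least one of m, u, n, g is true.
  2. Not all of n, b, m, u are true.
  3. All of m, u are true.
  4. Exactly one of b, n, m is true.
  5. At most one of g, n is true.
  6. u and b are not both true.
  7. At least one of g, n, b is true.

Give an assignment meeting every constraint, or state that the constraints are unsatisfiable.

m: True, g: True, b: False, n: False, u: True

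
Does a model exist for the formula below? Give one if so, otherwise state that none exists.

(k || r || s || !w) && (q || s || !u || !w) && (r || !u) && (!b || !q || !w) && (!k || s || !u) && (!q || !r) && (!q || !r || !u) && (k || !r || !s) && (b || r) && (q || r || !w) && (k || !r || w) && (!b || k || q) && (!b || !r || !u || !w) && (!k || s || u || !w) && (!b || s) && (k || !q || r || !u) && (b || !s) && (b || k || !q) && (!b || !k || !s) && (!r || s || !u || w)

b = True; k = False; r = False; u = False; s = True; q = True; w = False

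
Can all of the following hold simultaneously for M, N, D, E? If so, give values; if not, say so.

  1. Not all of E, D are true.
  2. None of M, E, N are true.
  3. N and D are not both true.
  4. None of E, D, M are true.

M = False, N = False, D = False, E = False

  (1) {E, D}: 0/2 true — not all ✓
  (2) {M, E, N}: 0 true — none ✓
  (3) N=F, D=F — not both ✓
  (4) {E, D, M}: 0 true — none ✓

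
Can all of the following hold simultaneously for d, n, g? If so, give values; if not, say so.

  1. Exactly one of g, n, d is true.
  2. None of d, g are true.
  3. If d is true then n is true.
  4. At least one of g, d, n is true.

d=F; n=T; g=F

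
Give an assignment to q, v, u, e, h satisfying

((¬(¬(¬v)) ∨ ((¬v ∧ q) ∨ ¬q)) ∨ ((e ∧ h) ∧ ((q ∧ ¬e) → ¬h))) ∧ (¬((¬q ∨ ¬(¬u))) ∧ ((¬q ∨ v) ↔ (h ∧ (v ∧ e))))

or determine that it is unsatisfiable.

q = True, v = False, u = False, e = False, h = True

  (¬(¬(¬v)) ∨ ((¬v ∧ q) ∨ ¬q)) ∨ ((e ∧ h) ∧ ((q ∧ ¬e) → ¬h)) = True
    ¬(¬(¬v)) ∨ ((¬v ∧ q) ∨ ¬q) = True
      ¬(¬(¬v)) = True
        ¬(¬v) = False
          ¬v = True
      (¬v ∧ q) ∨ ¬q = True
        ¬v ∧ q = True
          ¬v = True
        ¬q = False
    (e ∧ h) ∧ ((q ∧ ¬e) → ¬h) = False
      e ∧ h = False
      (q ∧ ¬e) → ¬h = False
        q ∧ ¬e = True
          ¬e = True
        ¬h = False
  ¬((¬q ∨ ¬(¬u))) ∧ ((¬q ∨ v) ↔ (h ∧ (v ∧ e))) = True
    ¬((¬q ∨ ¬(¬u))) = True
      ¬q ∨ ¬(¬u) = False
        ¬q = False
        ¬(¬u) = False
          ¬u = True
    (¬q ∨ v) ↔ (h ∧ (v ∧ e)) = True
      ¬q ∨ v = False
        ¬q = False
      h ∧ (v ∧ e) = False
        v ∧ e = False
Both conjuncts True, so the formula holds.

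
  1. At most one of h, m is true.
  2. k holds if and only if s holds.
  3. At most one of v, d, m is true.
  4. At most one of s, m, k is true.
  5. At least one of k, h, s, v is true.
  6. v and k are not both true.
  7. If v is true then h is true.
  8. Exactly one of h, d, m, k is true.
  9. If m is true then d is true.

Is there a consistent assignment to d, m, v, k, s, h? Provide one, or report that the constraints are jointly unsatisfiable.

d=F; m=F; v=F; k=F; s=F; h=T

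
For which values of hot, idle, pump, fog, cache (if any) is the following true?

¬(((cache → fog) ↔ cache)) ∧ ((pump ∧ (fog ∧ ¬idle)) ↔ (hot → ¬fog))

hot = False, idle = False, pump = True, fog = True, cache = False

  ¬(((cache → fog) ↔ cache)) = True
    (cache → fog) ↔ cache = False
      cache → fog = True
  (pump ∧ (fog ∧ ¬idle)) ↔ (hot → ¬fog) = True
    pump ∧ (fog ∧ ¬idle) = True
      fog ∧ ¬idle = True
        ¬idle = True
    hot → ¬fog = True
      ¬fog = False
Both conjuncts True, so the formula holds.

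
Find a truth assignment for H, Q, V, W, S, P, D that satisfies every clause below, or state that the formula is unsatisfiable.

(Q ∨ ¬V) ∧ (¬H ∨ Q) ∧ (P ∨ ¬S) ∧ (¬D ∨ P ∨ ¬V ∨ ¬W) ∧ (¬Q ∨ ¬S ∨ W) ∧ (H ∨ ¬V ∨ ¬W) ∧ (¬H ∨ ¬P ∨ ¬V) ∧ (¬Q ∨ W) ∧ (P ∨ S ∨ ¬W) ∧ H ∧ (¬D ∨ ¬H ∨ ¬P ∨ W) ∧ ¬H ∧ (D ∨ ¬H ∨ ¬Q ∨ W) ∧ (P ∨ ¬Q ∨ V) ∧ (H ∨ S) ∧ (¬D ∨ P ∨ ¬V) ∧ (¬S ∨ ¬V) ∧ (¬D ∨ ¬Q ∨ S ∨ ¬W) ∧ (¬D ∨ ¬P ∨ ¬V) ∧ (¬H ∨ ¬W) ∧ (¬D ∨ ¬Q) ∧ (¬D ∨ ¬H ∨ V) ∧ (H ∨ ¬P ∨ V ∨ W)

Case H = True:
  Clause (¬H) is falsified — contradiction.
Case H = False:
  Clause (H) is falsified — contradiction.
Both cases fail, so the formula is unsatisfiable.

No satisfying assignment exists.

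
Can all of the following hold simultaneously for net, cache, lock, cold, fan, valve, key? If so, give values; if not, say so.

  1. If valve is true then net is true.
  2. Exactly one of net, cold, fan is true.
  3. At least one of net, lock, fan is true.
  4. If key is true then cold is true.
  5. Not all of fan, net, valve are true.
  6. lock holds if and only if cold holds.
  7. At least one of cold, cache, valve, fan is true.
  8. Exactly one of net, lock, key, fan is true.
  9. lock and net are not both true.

net: False, cache: True, lock: False, cold: False, fan: True, valve: False, key: False

  (1) valve=F ⇒ net: vacuous ✓
  (2) {net, cold, fan}: 1 true — exactly one ✓
  (3) {net, lock, fan}: 1 true — at least one ✓
  (4) key=F ⇒ cold: vacuous ✓
  (5) {fan, net, valve}: 1/3 true — not all ✓
  (6) lock=F, cold=F — same ✓
  (7) {cold, cache, valve, fan}: 2 true — at least one ✓
  (8) {net, lock, key, fan}: 1 true — exactly one ✓
  (9) lock=F, net=F — not both ✓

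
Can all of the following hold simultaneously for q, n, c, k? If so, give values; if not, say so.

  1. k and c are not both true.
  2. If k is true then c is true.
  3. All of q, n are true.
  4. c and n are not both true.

q = True, n = True, c = False, k = False

  (1) k=F, c=F — not both ✓
  (2) k=F ⇒ c: vacuous ✓
  (3) {q, n}: all 2 true ✓
  (4) c=F, n=T — not both ✓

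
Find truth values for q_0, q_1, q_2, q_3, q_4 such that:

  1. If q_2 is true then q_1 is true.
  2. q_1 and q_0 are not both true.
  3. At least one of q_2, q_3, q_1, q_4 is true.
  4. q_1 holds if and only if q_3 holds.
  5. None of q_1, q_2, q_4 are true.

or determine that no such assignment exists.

Case q_2 = True:
  Constraint (5) is violated (q_2=T) — contradiction.
Case q_2 = False:
  (5) forces q_1 = False.
  (4) with q_1=F forces q_3 = False.
  (3) with q_2=F, q_3=F, q_1=F forces q_4 = True.
  Constraint (5) is violated (q_4=T) — contradiction.
Both cases fail — unsatisfiable.

No satisfying assignment exists.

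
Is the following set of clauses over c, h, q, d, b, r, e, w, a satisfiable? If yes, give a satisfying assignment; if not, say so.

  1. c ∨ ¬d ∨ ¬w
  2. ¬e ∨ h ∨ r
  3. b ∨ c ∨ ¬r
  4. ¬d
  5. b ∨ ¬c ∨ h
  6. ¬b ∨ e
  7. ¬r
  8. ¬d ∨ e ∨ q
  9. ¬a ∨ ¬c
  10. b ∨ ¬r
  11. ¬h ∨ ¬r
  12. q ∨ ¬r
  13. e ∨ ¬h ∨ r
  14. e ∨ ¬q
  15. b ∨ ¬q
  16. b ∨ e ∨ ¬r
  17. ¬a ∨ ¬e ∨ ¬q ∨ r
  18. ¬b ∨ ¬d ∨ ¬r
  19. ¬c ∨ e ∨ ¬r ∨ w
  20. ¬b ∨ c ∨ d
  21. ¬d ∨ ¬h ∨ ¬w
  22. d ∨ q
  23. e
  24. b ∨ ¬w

Unit clause (¬d) forces d = False.
Unit clause (¬r) forces r = False.
In (d ∨ q) only q is left, so q = True.
Unit clause (e) forces e = True.
In (¬e ∨ h ∨ r) only h is left, so h = True.
In (b ∨ ¬q) only b is left, so b = True.
In (¬a ∨ ¬e ∨ ¬q ∨ r) only ¬a is left, so a = False.
In (¬b ∨ c ∨ d) only c is left, so c = True.
Set w = True.
All clauses satisfied.

c = True, h = True, q = True, d = False, b = True, r = False, e = True, w = True, a = False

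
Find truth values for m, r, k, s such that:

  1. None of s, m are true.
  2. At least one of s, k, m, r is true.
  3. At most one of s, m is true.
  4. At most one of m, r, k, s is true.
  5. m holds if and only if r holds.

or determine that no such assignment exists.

m = False, r = False, k = True, s = False

  (1) {s, m}: 0 true — none ✓
  (2) {s, k, m, r}: 1 true — at least one ✓
  (3) {s, m}: 0 true — at most one ✓
  (4) {m, r, k, s}: 1 true — at most one ✓
  (5) m=F, r=F — same ✓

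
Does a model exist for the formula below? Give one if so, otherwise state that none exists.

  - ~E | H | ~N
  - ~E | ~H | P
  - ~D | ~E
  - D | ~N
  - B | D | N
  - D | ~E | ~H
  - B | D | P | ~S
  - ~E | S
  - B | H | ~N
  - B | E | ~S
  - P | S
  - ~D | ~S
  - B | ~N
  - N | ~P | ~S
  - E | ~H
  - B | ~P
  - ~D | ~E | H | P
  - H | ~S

Set E = False.
  then (E | ~H) forces H = False.
  then (H | ~S) forces S = False.
  then (P | S) forces P = True.
  then (B | ~P) forces B = True.
Set N = False.
Set D = True.
All clauses satisfied.

E: False, B: True, P: True, S: False, H: False, N: False, D: True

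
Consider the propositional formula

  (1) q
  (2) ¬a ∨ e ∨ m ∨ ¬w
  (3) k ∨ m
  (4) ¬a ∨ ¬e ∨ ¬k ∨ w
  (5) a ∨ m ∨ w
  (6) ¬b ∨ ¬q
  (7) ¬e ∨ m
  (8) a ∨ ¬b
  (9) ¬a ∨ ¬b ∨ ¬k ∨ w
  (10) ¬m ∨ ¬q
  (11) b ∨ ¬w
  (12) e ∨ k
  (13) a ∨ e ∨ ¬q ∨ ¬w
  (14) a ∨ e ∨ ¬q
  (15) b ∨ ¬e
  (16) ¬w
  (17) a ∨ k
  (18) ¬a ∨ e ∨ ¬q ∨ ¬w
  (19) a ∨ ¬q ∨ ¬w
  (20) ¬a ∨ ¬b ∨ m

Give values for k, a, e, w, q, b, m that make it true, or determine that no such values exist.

k = True, a = True, e = False, w = False, q = True, b = False, m = False

Unit clause (q) forces q = True.
In (¬b ∨ ¬q) only ¬b is left, so b = False.
In (¬m ∨ ¬q) only ¬m is left, so m = False.
In (b ∨ ¬w) only ¬w is left, so w = False.
In (b ∨ ¬e) only ¬e is left, so e = False.
In (k ∨ m) only k is left, so k = True.
In (a ∨ m ∨ w) only a is left, so a = True.
All clauses satisfied.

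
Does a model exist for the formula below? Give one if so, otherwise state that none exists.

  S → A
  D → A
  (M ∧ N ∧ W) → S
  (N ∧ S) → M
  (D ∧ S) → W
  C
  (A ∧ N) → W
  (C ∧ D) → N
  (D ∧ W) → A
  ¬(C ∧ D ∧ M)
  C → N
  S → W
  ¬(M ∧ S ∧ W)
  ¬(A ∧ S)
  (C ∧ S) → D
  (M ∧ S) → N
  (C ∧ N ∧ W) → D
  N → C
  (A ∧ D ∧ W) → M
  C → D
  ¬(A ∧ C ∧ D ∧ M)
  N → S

Case N = True:
  (C) forces C = True.
  (¬C ∨ D) forces D = True.
  (A ∨ ¬D) forces A = True.
  (¬A ∨ ¬C ∨ ¬D ∨ ¬M) forces M = False.
  (¬A ∨ ¬S) forces S = False.
  Clause (¬N ∨ S) is falsified — contradiction.
Case N = False:
  (C) forces C = True.
  Clause (¬C ∨ N) is falsified — contradiction.
Both cases fail, so the formula is unsatisfiable.

Unsatisfiable — no assignment works.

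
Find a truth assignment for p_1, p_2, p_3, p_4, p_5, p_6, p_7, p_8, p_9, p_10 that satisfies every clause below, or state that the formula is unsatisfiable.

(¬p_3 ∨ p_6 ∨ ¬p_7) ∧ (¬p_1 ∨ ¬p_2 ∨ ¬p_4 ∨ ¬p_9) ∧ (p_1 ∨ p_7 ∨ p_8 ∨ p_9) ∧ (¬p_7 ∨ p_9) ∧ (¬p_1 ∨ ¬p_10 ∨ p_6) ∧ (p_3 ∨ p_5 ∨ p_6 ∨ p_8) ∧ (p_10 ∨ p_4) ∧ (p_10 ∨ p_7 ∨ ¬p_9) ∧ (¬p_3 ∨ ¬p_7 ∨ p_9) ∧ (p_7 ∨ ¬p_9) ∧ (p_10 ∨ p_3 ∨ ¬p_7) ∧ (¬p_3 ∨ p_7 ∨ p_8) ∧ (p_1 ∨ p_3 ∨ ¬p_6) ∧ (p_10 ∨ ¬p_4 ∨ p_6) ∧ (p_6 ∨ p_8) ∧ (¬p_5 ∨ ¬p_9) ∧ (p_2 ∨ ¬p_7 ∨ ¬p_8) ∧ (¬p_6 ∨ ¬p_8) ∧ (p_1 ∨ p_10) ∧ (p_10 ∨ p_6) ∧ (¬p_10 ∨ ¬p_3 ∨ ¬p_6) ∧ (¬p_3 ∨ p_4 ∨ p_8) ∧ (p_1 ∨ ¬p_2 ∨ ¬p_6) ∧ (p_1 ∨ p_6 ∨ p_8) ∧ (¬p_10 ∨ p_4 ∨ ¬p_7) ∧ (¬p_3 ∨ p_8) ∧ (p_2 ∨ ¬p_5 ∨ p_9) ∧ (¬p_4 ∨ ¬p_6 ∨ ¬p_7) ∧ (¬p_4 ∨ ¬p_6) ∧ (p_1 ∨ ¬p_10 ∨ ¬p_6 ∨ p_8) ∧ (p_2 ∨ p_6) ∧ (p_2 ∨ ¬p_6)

Set p_1 = True.
Try p_2 = False:
  (p_2 ∨ p_6) forces p_6 = True.
  clause (p_2 ∨ ¬p_6) is falsified — backtrack.
So p_2 = True.
Try p_3 = True:
  (¬p_3 ∨ p_8) forces p_8 = True.
  (¬p_6 ∨ ¬p_8) forces p_6 = False.
  (¬p_3 ∨ p_6 ∨ ¬p_7) forces p_7 = False.
  (¬p_1 ∨ ¬p_10 ∨ p_6) forces p_10 = False.
  clause (p_10 ∨ p_6) is falsified — backtrack.
So p_3 = False.
Try p_4 = True:
  (¬p_1 ∨ ¬p_2 ∨ ¬p_4 ∨ ¬p_9) forces p_9 = False.
  (¬p_7 ∨ p_9) forces p_7 = False.
  (¬p_4 ∨ ¬p_6) forces p_6 = False.
  (¬p_1 ∨ ¬p_10 ∨ p_6) forces p_10 = False.
  clause (p_10 ∨ ¬p_4 ∨ p_6) is falsified — backtrack.
So p_4 = False.
  then (p_10 ∨ p_4) forces p_10 = True.
  then (¬p_10 ∨ p_4 ∨ ¬p_7) forces p_7 = False.
  then (¬p_1 ∨ ¬p_10 ∨ p_6) forces p_6 = True.
  then (p_7 ∨ ¬p_9) forces p_9 = False.
  then (¬p_6 ∨ ¬p_8) forces p_8 = False.
Set p_5 = True.
All clauses satisfied.

p_1 = True, p_2 = True, p_3 = False, p_4 = False, p_5 = True, p_6 = True, p_7 = False, p_8 = False, p_9 = False, p_10 = True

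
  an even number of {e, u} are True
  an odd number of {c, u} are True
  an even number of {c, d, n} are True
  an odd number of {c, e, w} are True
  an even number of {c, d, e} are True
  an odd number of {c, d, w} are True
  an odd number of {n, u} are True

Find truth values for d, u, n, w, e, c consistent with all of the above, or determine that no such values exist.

Adding constraints 1, 3, 5, 7 mod 2: every variable appears an even number of times on the left, so the left side is 0.
But the right sides sum to 1 (mod 2). 0 ≠ 1 — the system is inconsistent.

No satisfying assignment exists.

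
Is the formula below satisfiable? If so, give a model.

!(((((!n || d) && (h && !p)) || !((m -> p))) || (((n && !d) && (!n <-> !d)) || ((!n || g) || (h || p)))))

g: False; h: False; n: True; d: False; m: False; p: False

  !(((((!n || d) && (h && !p)) || !((m -> p))) || (((n && !d) && (!n <-> !d)) || ((!n || g) || (h || p))))) = True
    (((!n || d) && (h && !p)) || !((m -> p))) || (((n && !d) && (!n <-> !d)) || ((!n || g) || (h || p))) = False
      ((!n || d) && (h && !p)) || !((m -> p)) = False
        (!n || d) && (h && !p) = False
          !n || d = False
            !n = False
          h && !p = False
            !p = True
        !((m -> p)) = False
          m -> p = True
      ((n && !d) && (!n <-> !d)) || ((!n || g) || (h || p)) = False
        (n && !d) && (!n <-> !d) = False
          n && !d = True
            !d = True
          !n <-> !d = False
            !n = False
            !d = True
        (!n || g) || (h || p) = False
          !n || g = False
            !n = False
          h || p = False
The formula evaluates to True.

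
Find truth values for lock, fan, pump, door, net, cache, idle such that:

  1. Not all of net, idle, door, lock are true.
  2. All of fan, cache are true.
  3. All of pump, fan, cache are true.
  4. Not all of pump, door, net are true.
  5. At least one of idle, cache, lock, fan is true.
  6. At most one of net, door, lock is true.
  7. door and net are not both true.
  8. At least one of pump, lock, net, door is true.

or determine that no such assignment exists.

lock = True, fan = True, pump = True, door = False, net = False, cache = True, idle = False

  (1) {net, idle, door, lock}: 1/4 true — not all ✓
  (2) {fan, cache}: all 2 true ✓
  (3) {pump, fan, cache}: all 3 true ✓
  (4) {pump, door, net}: 1/3 true — not all ✓
  (5) {idle, cache, lock, fan}: 3 true — at least one ✓
  (6) {net, door, lock}: 1 true — at most one ✓
  (7) door=F, net=F — not both ✓
  (8) {pump, lock, net, door}: 2 true — at least one ✓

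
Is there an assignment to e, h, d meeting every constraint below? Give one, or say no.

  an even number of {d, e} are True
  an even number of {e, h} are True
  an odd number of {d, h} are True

Adding constraints 1, 2, 3 mod 2: every variable appears an even number of times on the left, so the left side is 0.
But the right sides sum to 1 (mod 2). 0 ≠ 1 — the system is inconsistent.

Unsatisfiable — no assignment works.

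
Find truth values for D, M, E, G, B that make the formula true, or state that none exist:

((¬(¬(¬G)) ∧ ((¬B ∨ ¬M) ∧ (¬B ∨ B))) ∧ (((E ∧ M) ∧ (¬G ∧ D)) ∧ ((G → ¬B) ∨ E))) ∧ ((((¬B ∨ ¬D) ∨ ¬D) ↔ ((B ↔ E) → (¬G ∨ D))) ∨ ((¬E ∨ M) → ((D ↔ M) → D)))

D: True, M: True, E: True, G: False, B: False

  (¬(¬(¬G)) ∧ ((¬B ∨ ¬M) ∧ (¬B ∨ B))) ∧ (((E ∧ M) ∧ (¬G ∧ D)) ∧ ((G → ¬B) ∨ E)) = True
    ¬(¬(¬G)) ∧ ((¬B ∨ ¬M) ∧ (¬B ∨ B)) = True
      ¬(¬(¬G)) = True
        ¬(¬G) = False
          ¬G = True
      (¬B ∨ ¬M) ∧ (¬B ∨ B) = True
        ¬B ∨ ¬M = True
          ¬B = True
          ¬M = False
        ¬B ∨ B = True
          ¬B = True
    ((E ∧ M) ∧ (¬G ∧ D)) ∧ ((G → ¬B) ∨ E) = True
      (E ∧ M) ∧ (¬G ∧ D) = True
        E ∧ M = True
        ¬G ∧ D = True
          ¬G = True
      (G → ¬B) ∨ E = True
        G → ¬B = True
          ¬B = True
  (((¬B ∨ ¬D) ∨ ¬D) ↔ ((B ↔ E) → (¬G ∨ D))) ∨ ((¬E ∨ M) → ((D ↔ M) → D)) = True
    ((¬B ∨ ¬D) ∨ ¬D) ↔ ((B ↔ E) → (¬G ∨ D)) = True
      (¬B ∨ ¬D) ∨ ¬D = True
        ¬B ∨ ¬D = True
          ¬B = True
          ¬D = False
        ¬D = False
      (B ↔ E) → (¬G ∨ D) = True
        B ↔ E = False
        ¬G ∨ D = True
          ¬G = True
    (¬E ∨ M) → ((D ↔ M) → D) = True
      ¬E ∨ M = True
        ¬E = False
      (D ↔ M) → D = True
        D ↔ M = True
Both conjuncts True, so the formula holds.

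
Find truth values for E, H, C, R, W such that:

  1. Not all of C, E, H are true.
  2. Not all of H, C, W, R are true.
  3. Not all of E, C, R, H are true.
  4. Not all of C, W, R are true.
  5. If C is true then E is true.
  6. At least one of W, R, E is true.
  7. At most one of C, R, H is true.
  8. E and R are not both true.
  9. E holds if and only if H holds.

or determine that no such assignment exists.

E = True, H = True, C = False, R = False, W = False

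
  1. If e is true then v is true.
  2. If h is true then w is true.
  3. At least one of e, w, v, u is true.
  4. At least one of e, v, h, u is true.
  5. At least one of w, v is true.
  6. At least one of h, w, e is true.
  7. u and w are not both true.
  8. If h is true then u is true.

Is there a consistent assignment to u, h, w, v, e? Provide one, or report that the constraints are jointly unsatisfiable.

u = False, h = False, w = True, v = True, e = False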